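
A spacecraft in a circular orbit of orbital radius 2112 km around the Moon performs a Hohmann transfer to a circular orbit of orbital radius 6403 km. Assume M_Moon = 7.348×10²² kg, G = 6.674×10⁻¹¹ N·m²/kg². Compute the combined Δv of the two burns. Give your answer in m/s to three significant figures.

Δv_total ≈ 604 m/s

μ = GM = 6.674×10⁻¹¹ × 7.348×10²² = 4.904×10¹² m³/s².
r₁ = 2112 km = 2.112×10⁶ m.
r₂ = 6403 km = 6.403×10⁶ m.
Transfer ellipse a_t = (r₁ + r₂)/2 = 4.258×10⁶ m.
At r₁: circular v_c1 = √(μ/r₁) = 1524 m/s; transfer-perilune v_p = √[μ(2/r₁ − 1/a_t)] = 1869 m/s.
Δv₁ = v_p − v_c1 = 344.9 m/s.
At r₂: circular v_c2 = √(μ/r₂) = 875.2 m/s; transfer-apolune v_a = √[μ(2/r₂ − 1/a_t)] = 616.4 m/s.
Δv₂ = v_c2 − v_a = 258.8 m/s.
Total Δv = Δv₁ + Δv₂ = 603.7 m/s.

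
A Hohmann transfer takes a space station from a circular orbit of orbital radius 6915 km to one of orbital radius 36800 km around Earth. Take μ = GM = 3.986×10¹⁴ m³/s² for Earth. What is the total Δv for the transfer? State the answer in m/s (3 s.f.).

Δv_total ≈ 3700 m/s

r₁ = 6915 km = 6.915×10⁶ m.
r₂ = 36800 km = 3.680×10⁷ m.
Transfer ellipse a_t = (r₁ + r₂)/2 = 2.186×10⁷ m.
At r₁: circular v_c1 = √(μ/r₁) = 7592 m/s; transfer-perigee v_p = √[μ(2/r₁ − 1/a_t)] = 9851 m/s.
Δv₁ = v_p − v_c1 = 2259 m/s.
At r₂: circular v_c2 = √(μ/r₂) = 3291 m/s; transfer-apogee v_a = √[μ(2/r₂ − 1/a_t)] = 1851 m/s.
Δv₂ = v_c2 − v_a = 1440 m/s.
Total Δv = Δv₁ + Δv₂ = 3699 m/s.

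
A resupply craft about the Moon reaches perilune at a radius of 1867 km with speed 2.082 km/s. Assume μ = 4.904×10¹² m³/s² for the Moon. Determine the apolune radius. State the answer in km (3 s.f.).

apolune radius ≈ 8810 km

r_p = 1.867×10⁶ m.
Specific energy ε = v²/2 − μ/r = -4.593×10⁵ J/kg, so a = −μ/(2ε) = 5.338×10⁶ m.
The apsides satisfy r_p + r_a = 2a, so the apolune radius is 2a − r_p = 8.810×10⁶ m = 8809.8 km.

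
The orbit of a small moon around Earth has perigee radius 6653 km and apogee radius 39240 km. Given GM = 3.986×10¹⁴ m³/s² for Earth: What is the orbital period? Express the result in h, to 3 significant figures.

T ≈ 9.61 h

Semi-major axis a = (r_p + r_a)/2 = (6653.0 + 39240)/2 = 22946 km = 2.295×10⁷ m.
By Kepler's third law T = 2π√(a³/μ) = 2π × 5.506×10³ = 3.459×10⁴ s.
= 9.609 h.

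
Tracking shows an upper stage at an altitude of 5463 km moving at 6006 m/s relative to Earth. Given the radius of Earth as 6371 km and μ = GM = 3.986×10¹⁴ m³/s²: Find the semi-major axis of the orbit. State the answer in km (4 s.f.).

a ≈ 12740 km

r = 6371 + 5463 = 11834 km = 1.183×10⁷ m.
Vis-viva rearranged: 1/a = 2/r − v²/μ = 1.690×10⁻⁷ − 9.050×10⁻⁸ = 7.851×10⁻⁸ m⁻¹.
a = 1.274×10⁷ m = 12738 km.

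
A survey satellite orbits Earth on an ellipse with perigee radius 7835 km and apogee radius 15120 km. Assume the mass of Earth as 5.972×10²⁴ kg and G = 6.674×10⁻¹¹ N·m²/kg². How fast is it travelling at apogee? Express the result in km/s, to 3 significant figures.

μ = GM = 6.674×10⁻¹¹ × 5.972×10²⁴ = 3.986×10¹⁴ m³/s².
Semi-major axis a = (r_p + r_a)/2 = 11478 km = 1.148×10⁷ m.
Vis-viva: v² = μ(2/r − 1/a) = 3.986×10¹⁴ × (1.323×10⁻⁷ − 8.713×10⁻⁸) = 1.799×10⁷ m²/s².
v = 4242 m/s = 4.242 km/s.

v ≈ 4.24 km/s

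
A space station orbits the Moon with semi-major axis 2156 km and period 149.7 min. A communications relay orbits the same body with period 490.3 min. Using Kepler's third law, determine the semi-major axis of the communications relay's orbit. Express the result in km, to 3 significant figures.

Kepler's third law: a³ ∝ T², so a₂ = a₁ (T₂/T₁)^(2/3).
T₂/T₁ = 3.275, (T₂/T₁)^(2/3) = 2.205.
a₂ = 2156 × 2.205 = 4755 km.

a₂ ≈ 4750 km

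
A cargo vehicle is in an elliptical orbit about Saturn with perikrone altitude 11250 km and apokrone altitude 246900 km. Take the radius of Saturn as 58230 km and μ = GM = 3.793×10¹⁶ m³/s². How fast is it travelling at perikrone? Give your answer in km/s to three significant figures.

r_p = 58230 + 11250 = 69480 km = 6.9480×10⁷ m.
r_a = 58230 + 246900 = 305130 km = 3.0513×10⁸ m.
Semi-major axis a = (r_p + r_a)/2 = 1.8730×10⁵ km = 1.873×10⁸ m.
Vis-viva: v² = μ(2/r − 1/a) = 3.793×10¹⁶ × (2.879×10⁻⁸ − 5.339×10⁻⁹) = 8.893×10⁸ m²/s².
v = 29820 m/s = 29.82 km/s.

v ≈ 29.8 km/s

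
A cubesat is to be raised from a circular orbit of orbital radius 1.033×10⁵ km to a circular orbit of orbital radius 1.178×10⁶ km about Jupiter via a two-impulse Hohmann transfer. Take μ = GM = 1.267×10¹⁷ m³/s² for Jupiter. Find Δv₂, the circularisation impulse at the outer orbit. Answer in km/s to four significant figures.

Δv ≈ 6.206 km/s

r₁ = 1.033×10⁵ km = 1.033×10⁸ m.
r₂ = 1.178×10⁶ km = 1.178×10⁹ m.
Transfer ellipse a_t = (r₁ + r₂)/2 = 6.406×10⁸ m.
At r₁: circular v_c1 = √(μ/r₁) = 35020 m/s; transfer-perijove v_p = √[μ(2/r₁ − 1/a_t)] = 47490 m/s.
At r₂: circular v_c2 = √(μ/r₂) = 10370 m/s; transfer-apojove v_a = √[μ(2/r₂ − 1/a_t)] = 4164 m/s.
Δv₂ = v_c2 − v_a = 6206 m/s.
= 6.206 km/s.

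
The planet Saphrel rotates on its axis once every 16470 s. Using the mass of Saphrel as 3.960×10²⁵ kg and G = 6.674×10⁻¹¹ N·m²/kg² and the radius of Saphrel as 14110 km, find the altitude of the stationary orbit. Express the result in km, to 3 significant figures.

h_sync ≈ 12200 km

μ = GM = 6.674×10⁻¹¹ × 3.960×10²⁵ = 2.643×10¹⁵ m³/s².
A synchronous orbit has period T, so by Kepler's third law a = (μT²/4π²)^(1/3).
μT²/4π² = 2.643×10¹⁵ × (1.647×10⁴)² / 39.48 = 1.816×10²² m³.
a = 2.628×10⁷ m = 26285 km.
Altitude h = a − R = 26285 − 14110 = 12175 km.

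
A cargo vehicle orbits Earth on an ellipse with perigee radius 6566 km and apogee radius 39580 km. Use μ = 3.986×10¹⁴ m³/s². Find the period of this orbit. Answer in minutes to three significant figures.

T ≈ 581 minutes

Semi-major axis a = (r_p + r_a)/2 = (6566.0 + 39580)/2 = 23073 km = 2.307×10⁷ m.
By Kepler's third law T = 2π√(a³/μ) = 2π × 5.551×10³ = 3.488×10⁴ s.
= 581.3 minutes.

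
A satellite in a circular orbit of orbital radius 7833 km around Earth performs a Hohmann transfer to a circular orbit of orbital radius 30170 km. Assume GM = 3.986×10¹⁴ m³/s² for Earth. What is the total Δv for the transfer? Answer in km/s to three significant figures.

r₁ = 7833 km = 7.833×10⁶ m.
r₂ = 30170 km = 3.017×10⁷ m.
Transfer ellipse a_t = (r₁ + r₂)/2 = 1.900×10⁷ m.
At r₁: circular v_c1 = √(μ/r₁) = 7134 m/s; transfer-perigee v_p = √[μ(2/r₁ − 1/a_t)] = 8989 m/s.
Δv₁ = v_p − v_c1 = 1855 m/s.
At r₂: circular v_c2 = √(μ/r₂) = 3635 m/s; transfer-apogee v_a = √[μ(2/r₂ − 1/a_t)] = 2334 m/s.
Δv₂ = v_c2 − v_a = 1301 m/s.
Total Δv = Δv₁ + Δv₂ = 3156 m/s = 3.156 km/s.

Δv_total ≈ 3.16 km/s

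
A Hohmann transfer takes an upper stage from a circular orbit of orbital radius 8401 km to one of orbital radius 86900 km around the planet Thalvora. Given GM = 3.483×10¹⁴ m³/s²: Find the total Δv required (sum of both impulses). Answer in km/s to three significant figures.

r₁ = 8401 km = 8.401×10⁶ m.
r₂ = 86900 km = 8.690×10⁷ m.
Transfer ellipse a_t = (r₁ + r₂)/2 = 4.765×10⁷ m.
At r₁: circular v_c1 = √(μ/r₁) = 6439 m/s; transfer-periapsis v_p = √[μ(2/r₁ − 1/a_t)] = 8695 m/s.
Δv₁ = v_p − v_c1 = 2256 m/s.
At r₂: circular v_c2 = √(μ/r₂) = 2002 m/s; transfer-apoapsis v_a = √[μ(2/r₂ − 1/a_t)] = 840.6 m/s.
Δv₂ = v_c2 − v_a = 1161 m/s.
Total Δv = Δv₁ + Δv₂ = 3418 m/s = 3.418 km/s.

Δv_total ≈ 3.42 km/s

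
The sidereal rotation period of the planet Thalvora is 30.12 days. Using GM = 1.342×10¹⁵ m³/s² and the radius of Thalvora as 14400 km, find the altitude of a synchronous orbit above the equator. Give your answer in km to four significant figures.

h_sync ≈ 5.985×10⁵ km

T = 30.12 days = 2.602×10⁶ s.
A synchronous orbit has period T, so by Kepler's third law a = (μT²/4π²)^(1/3).
μT²/4π² = 1.342×10¹⁵ × (2.602×10⁶)² / 39.48 = 2.302×10²⁶ m³.
a = 6.129×10⁸ m = 6.1288×10⁵ km.
Altitude h = a − R = 6.1288×10⁵ − 14400 = 5.9848×10⁵ km.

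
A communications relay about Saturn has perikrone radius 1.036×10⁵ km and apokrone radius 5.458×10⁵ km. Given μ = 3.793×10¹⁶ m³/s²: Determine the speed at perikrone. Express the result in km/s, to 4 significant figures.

Semi-major axis a = (r_p + r_a)/2 = 3.2470×10⁵ km = 3.247×10⁸ m.
Vis-viva: v² = μ(2/r − 1/a) = 3.793×10¹⁶ × (1.931×10⁻⁸ − 3.080×10⁻⁹) = 6.154×10⁸ m²/s².
v = 24810 m/s = 24.81 km/s.

v ≈ 24.81 km/s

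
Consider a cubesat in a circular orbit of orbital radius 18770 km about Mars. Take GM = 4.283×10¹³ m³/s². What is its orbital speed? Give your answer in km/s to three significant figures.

v ≈ 1.51 km/s

r = 18770 km = 1.877×10⁷ m.
For a circular orbit v = √(μ/r) = √(4.283×10¹³ / 1.877×10⁷) = √(2.282×10⁶) = 1511 m/s.
That is 1.511 km/s.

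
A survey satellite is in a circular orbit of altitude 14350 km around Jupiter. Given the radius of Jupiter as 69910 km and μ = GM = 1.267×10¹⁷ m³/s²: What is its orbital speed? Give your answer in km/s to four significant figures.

v ≈ 38.78 km/s

r = 69910 + 14350 = 84260 km = 8.4260×10⁷ m.
For a circular orbit v = √(μ/r) = √(1.267×10¹⁷ / 8.426×10⁷) = √(1.504×10⁹) = 38780 m/s.
That is 38.78 km/s.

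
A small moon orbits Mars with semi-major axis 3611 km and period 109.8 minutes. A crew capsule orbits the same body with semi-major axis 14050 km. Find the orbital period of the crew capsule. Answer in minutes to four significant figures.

Kepler's third law: T² ∝ a³, so T₂ = T₁ (a₂/a₁)^(3/2).
a₂/a₁ = 3.891, (a₂/a₁)^(3/2) = 7.675.
T₂ = 109.8 × 7.675 = 842.7 minutes.

T₂ ≈ 842.7 minutes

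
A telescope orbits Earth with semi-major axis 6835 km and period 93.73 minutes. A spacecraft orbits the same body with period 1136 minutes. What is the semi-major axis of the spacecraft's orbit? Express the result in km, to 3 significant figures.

Kepler's third law: a³ ∝ T², so a₂ = a₁ (T₂/T₁)^(2/3).
T₂/T₁ = 12.12, (T₂/T₁)^(2/3) = 5.276.
a₂ = 6835 × 5.276 = 36060 km.

a₂ ≈ 36100 km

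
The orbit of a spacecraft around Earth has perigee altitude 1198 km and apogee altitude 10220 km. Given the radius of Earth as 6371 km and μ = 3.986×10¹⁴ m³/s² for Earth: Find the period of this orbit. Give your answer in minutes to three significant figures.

T ≈ 220 minutes

r_p = 6371 + 1198 = 7569.0 km = 7.5690×10⁶ m.
r_a = 6371 + 10220 = 16591 km = 1.6591×10⁷ m.
Semi-major axis a = (r_p + r_a)/2 = (7569.0 + 16591)/2 = 12080 km = 1.208×10⁷ m.
By Kepler's third law T = 2π√(a³/μ) = 2π × 2.103×10³ = 1.321×10⁴ s.
= 220.2 minutes.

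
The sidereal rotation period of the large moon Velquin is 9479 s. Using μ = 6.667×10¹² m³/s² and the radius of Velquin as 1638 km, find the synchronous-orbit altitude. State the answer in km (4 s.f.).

A synchronous orbit has period T, so by Kepler's third law a = (μT²/4π²)^(1/3).
μT²/4π² = 6.667×10¹² × (9.479×10³)² / 39.48 = 1.517×10¹⁹ m³.
a = 2.476×10⁶ m = 2475.7 km.
Altitude h = a − R = 2475.7 − 1638 = 837.70 km.

h_sync ≈ 837.7 km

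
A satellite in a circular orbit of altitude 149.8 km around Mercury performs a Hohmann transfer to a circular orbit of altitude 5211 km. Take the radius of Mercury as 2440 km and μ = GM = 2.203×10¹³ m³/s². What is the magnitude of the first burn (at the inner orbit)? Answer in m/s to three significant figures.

Δv ≈ 649 m/s

r₁ = 2440 + 149.8 = 2589.8 km = 2.5898×10⁶ m.
r₂ = 2440 + 5211 = 7651.0 km = 7.6510×10⁶ m.
Transfer ellipse a_t = (r₁ + r₂)/2 = 5.120×10⁶ m.
At r₁: circular v_c1 = √(μ/r₁) = 2917 m/s; transfer-periherm v_p = √[μ(2/r₁ − 1/a_t)] = 3565 m/s.
Δv₁ = v_p − v_c1 = 648.6 m/s.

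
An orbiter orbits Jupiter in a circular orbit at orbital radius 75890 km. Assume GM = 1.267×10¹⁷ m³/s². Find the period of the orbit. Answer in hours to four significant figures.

T ≈ 3.242 hours

r = 75890 km = 7.589×10⁷ m.
Kepler's third law: T = 2π√(r³/μ) = 2π√((7.589×10⁷)³ / 1.267×10¹⁷).
r³/μ = 3.450×10⁶ s², so T = 2π × 1.857×10³ = 1.167×10⁴ s.
Converting: 1.167×10⁴ s ÷ 3600 = 3.242 hours.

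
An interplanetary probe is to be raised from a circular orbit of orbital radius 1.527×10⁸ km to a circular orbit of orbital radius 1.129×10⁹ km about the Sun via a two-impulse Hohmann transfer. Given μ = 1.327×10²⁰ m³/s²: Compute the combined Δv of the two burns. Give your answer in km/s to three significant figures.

Δv_total ≈ 15.2 km/s

r₁ = 1.527×10⁸ km = 1.527×10¹¹ m.
r₂ = 1.129×10⁹ km = 1.129×10¹² m.
Transfer ellipse a_t = (r₁ + r₂)/2 = 6.408×10¹¹ m.
At r₁: circular v_c1 = √(μ/r₁) = 29480 m/s; transfer-perihelion v_p = √[μ(2/r₁ − 1/a_t)] = 39130 m/s.
Δv₁ = v_p − v_c1 = 9649 m/s.
At r₂: circular v_c2 = √(μ/r₂) = 10840 m/s; transfer-aphelion v_a = √[μ(2/r₂ − 1/a_t)] = 5292 m/s.
Δv₂ = v_c2 − v_a = 5549 m/s.
Total Δv = Δv₁ + Δv₂ = 15200 m/s = 15.20 km/s.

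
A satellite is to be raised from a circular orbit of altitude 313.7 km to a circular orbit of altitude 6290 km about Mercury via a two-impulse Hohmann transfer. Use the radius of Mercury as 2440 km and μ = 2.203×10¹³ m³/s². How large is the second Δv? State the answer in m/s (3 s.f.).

r₁ = 2440 + 313.7 = 2753.7 km = 2.7537×10⁶ m.
r₂ = 2440 + 6290 = 8730.0 km = 8.7300×10⁶ m.
Transfer ellipse a_t = (r₁ + r₂)/2 = 5.742×10⁶ m.
At r₁: circular v_c1 = √(μ/r₁) = 2828 m/s; transfer-periherm v_p = √[μ(2/r₁ − 1/a_t)] = 3488 m/s.
At r₂: circular v_c2 = √(μ/r₂) = 1589 m/s; transfer-apoherm v_a = √[μ(2/r₂ − 1/a_t)] = 1100 m/s.
Δv₂ = v_c2 − v_a = 488.4 m/s.

Δv ≈ 488 m/s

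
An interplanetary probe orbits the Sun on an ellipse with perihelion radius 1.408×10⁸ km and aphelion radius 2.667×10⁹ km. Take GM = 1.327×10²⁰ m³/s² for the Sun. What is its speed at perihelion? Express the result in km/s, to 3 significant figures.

v ≈ 42.3 km/s

Semi-major axis a = (r_p + r_a)/2 = 1.4039×10⁹ km = 1.404×10¹² m.
Vis-viva: v² = μ(2/r − 1/a) = 1.327×10²⁰ × (1.420×10⁻¹¹ − 7.123×10⁻¹³) = 1.790×10⁹ m²/s².
v = 42310 m/s = 42.31 km/s.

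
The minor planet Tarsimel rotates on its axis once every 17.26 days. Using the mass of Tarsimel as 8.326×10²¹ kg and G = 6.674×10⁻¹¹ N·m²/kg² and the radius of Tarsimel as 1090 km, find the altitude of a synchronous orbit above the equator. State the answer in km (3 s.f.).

h_sync ≈ 30400 km

μ = GM = 6.674×10⁻¹¹ × 8.326×10²¹ = 5.557×10¹¹ m³/s².
T = 17.26 days = 1.491×10⁶ s.
A synchronous orbit has period T, so by Kepler's third law a = (μT²/4π²)^(1/3).
μT²/4π² = 5.557×10¹¹ × (1.491×10⁶)² / 39.48 = 3.130×10²² m³.
a = 3.152×10⁷ m = 31515 km.
Altitude h = a − R = 31515 − 1090 = 30425 km.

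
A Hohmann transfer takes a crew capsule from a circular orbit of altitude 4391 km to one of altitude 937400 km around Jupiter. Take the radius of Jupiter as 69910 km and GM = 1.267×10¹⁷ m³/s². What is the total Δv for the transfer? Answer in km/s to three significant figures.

Δv_total ≈ 22.1 km/s

r₁ = 69910 + 4391 = 74301 km = 7.4301×10⁷ m.
r₂ = 69910 + 937400 = 1007300 km = 1.0073×10⁹ m.
Transfer ellipse a_t = (r₁ + r₂)/2 = 5.408×10⁸ m.
At r₁: circular v_c1 = √(μ/r₁) = 41290 m/s; transfer-perijove v_p = √[μ(2/r₁ − 1/a_t)] = 56360 m/s.
Δv₁ = v_p − v_c1 = 15060 m/s.
At r₂: circular v_c2 = √(μ/r₂) = 11220 m/s; transfer-apojove v_a = √[μ(2/r₂ − 1/a_t)] = 4157 m/s.
Δv₂ = v_c2 − v_a = 7058 m/s.
Total Δv = Δv₁ + Δv₂ = 22120 m/s = 22.12 km/s.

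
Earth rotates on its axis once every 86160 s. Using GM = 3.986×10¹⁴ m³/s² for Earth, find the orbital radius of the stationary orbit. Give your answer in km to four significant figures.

A synchronous orbit has period T, so by Kepler's third law a = (μT²/4π²)^(1/3).
μT²/4π² = 3.986×10¹⁴ × (8.616×10⁴)² / 39.48 = 7.495×10²² m³.
a = 4.216×10⁷ m = 42163 km.

r_sync ≈ 42160 km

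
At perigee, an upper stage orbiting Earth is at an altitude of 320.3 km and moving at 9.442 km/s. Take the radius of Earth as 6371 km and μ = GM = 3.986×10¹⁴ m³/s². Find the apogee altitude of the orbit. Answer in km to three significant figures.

apogee altitude ≈ 13500 km

r_p = 6371 + 320.3 = 6691.3 km = 6.691×10⁶ m.
Specific energy ε = v²/2 − μ/r = -1.499×10⁷ J/kg, so a = −μ/(2ε) = 1.329×10⁷ m.
The apsides satisfy r_p + r_a = 2a, so the apogee radius is 2a − r_p = 1.989×10⁷ m = 19892 km.
Apogee altitude = 19892 − 6371 = 13521 km.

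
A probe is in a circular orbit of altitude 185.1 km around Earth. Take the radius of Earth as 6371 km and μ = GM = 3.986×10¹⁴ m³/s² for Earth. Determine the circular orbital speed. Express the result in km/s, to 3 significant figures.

v ≈ 7.80 km/s

r = 6371 + 185.1 = 6556.1 km = 6.5561×10⁶ m.
For a circular orbit v = √(μ/r) = √(3.986×10¹⁴ / 6.556×10⁶) = √(6.080×10⁷) = 7797 m/s.
That is 7.797 km/s.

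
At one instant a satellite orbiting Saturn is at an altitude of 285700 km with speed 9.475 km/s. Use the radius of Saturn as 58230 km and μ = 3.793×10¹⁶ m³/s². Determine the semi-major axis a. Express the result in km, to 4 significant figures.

r = 58230 + 285700 = 3.4393×10⁵ km = 3.439×10⁸ m.
Vis-viva rearranged: 1/a = 2/r − v²/μ = 5.815×10⁻⁹ − 2.367×10⁻⁹ = 3.448×10⁻⁹ m⁻¹.
a = 2.900×10⁸ m = 2.9000×10⁵ km.

a ≈ 2.900×10⁵ km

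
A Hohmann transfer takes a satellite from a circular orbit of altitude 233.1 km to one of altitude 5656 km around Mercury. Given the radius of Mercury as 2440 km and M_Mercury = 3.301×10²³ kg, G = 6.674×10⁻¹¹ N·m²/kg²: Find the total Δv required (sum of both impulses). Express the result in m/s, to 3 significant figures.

μ = GM = 6.674×10⁻¹¹ × 3.301×10²³ = 2.203×10¹³ m³/s².
r₁ = 2440 + 233.1 = 2673.1 km = 2.6731×10⁶ m.
r₂ = 2440 + 5656 = 8096.0 km = 8.0960×10⁶ m.
Transfer ellipse a_t = (r₁ + r₂)/2 = 5.385×10⁶ m.
At r₁: circular v_c1 = √(μ/r₁) = 2871 m/s; transfer-periherm v_p = √[μ(2/r₁ − 1/a_t)] = 3520 m/s.
Δv₁ = v_p − v_c1 = 649.4 m/s.
At r₂: circular v_c2 = √(μ/r₂) = 1650 m/s; transfer-apoherm v_a = √[μ(2/r₂ − 1/a_t)] = 1162 m/s.
Δv₂ = v_c2 − v_a = 487.3 m/s.
Total Δv = Δv₁ + Δv₂ = 1137 m/s.

Δv_total ≈ 1140 m/s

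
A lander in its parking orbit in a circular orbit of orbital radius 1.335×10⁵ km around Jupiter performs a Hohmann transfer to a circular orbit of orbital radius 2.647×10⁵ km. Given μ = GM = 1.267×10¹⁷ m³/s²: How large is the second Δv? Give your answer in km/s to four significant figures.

r₁ = 1.335×10⁵ km = 1.335×10⁸ m.
r₂ = 2.647×10⁵ km = 2.647×10⁸ m.
Transfer ellipse a_t = (r₁ + r₂)/2 = 1.991×10⁸ m.
At r₁: circular v_c1 = √(μ/r₁) = 30810 m/s; transfer-perijove v_p = √[μ(2/r₁ − 1/a_t)] = 35520 m/s.
At r₂: circular v_c2 = √(μ/r₂) = 21880 m/s; transfer-apojove v_a = √[μ(2/r₂ − 1/a_t)] = 17910 m/s.
Δv₂ = v_c2 − v_a = 3963 m/s.
= 3.963 km/s.

Δv ≈ 3.963 km/s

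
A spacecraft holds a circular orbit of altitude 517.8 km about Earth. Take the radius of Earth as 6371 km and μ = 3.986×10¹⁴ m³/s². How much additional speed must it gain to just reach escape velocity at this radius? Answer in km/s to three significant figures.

Δv ≈ 3.15 km/s

r = 6371 + 517.8 = 6888.8 km = 6.8888×10⁶ m.
Circular speed v_c = √(μ/r) = 7607 m/s.
Escape speed v_esc = √(2μ/r) = √2 × v_c = 10760 m/s.
Δv = v_esc − v_c = 3151 m/s = 3.151 km/s.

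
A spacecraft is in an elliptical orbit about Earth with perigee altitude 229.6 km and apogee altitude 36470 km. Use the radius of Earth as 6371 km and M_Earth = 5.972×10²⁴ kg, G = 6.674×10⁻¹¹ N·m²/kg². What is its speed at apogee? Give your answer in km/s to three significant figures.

v ≈ 1.58 km/s

μ = GM = 6.674×10⁻¹¹ × 5.972×10²⁴ = 3.986×10¹⁴ m³/s².
r_p = 6371 + 229.6 = 6600.6 km = 6.6006×10⁶ m.
r_a = 6371 + 36470 = 42841 km = 4.2841×10⁷ m.
Semi-major axis a = (r_p + r_a)/2 = 24721 km = 2.472×10⁷ m.
Vis-viva: v² = μ(2/r − 1/a) = 3.986×10¹⁴ × (4.668×10⁻⁸ − 4.045×10⁻⁸) = 2.484×10⁶ m²/s².
v = 1576 m/s = 1.576 km/s.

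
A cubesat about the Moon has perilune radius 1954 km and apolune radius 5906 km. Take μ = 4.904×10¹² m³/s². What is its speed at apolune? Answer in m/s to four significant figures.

Semi-major axis a = (r_p + r_a)/2 = 3930.0 km = 3.930×10⁶ m.
Vis-viva: v² = μ(2/r − 1/a) = 4.904×10¹² × (3.386×10⁻⁷ − 2.545×10⁻⁷) = 4.128×10⁵ m²/s².
v = 642.5 m/s.

v ≈ 642.5 m/s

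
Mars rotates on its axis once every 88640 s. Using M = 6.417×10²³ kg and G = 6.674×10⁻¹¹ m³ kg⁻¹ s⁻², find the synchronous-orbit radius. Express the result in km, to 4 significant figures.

μ = GM = 6.674×10⁻¹¹ × 6.417×10²³ = 4.283×10¹³ m³/s².
A synchronous orbit has period T, so by Kepler's third law a = (μT²/4π²)^(1/3).
μT²/4π² = 4.283×10¹³ × (8.864×10⁴)² / 39.48 = 8.524×10²¹ m³.
a = 2.043×10⁷ m = 20427 km.

r_sync ≈ 20430 km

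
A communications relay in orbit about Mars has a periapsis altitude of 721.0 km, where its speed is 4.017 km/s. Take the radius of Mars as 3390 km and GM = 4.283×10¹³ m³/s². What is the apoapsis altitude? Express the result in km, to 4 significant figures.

apoapsis altitude ≈ 10720 km

r_p = 3390 + 721.0 = 4111.0 km = 4.111×10⁶ m.
Specific energy ε = v²/2 − μ/r = -2.350×10⁶ J/kg, so a = −μ/(2ε) = 9.112×10⁶ m.
The apsides satisfy r_p + r_a = 2a, so the apoapsis radius is 2a − r_p = 1.411×10⁷ m = 14113 km.
Apoapsis altitude = 14113 − 3390 = 10723 km.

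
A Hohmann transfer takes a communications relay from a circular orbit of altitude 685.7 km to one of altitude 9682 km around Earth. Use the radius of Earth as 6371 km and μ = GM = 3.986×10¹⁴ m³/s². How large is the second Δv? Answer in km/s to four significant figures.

Δv ≈ 1.089 km/s

r₁ = 6371 + 685.7 = 7056.7 km = 7.0567×10⁶ m.
r₂ = 6371 + 9682 = 16053 km = 1.6053×10⁷ m.
Transfer ellipse a_t = (r₁ + r₂)/2 = 1.155×10⁷ m.
At r₁: circular v_c1 = √(μ/r₁) = 7516 m/s; transfer-perigee v_p = √[μ(2/r₁ − 1/a_t)] = 8859 m/s.
At r₂: circular v_c2 = √(μ/r₂) = 4983 m/s; transfer-apogee v_a = √[μ(2/r₂ − 1/a_t)] = 3894 m/s.
Δv₂ = v_c2 − v_a = 1089 m/s.
= 1.089 km/s.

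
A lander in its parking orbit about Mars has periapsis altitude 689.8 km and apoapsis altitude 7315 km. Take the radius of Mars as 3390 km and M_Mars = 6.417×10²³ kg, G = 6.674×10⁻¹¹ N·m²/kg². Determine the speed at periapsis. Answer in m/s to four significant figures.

v ≈ 3899 m/s

μ = GM = 6.674×10⁻¹¹ × 6.417×10²³ = 4.283×10¹³ m³/s².
r_p = 3390 + 689.8 = 4079.8 km = 4.0798×10⁶ m.
r_a = 3390 + 7315 = 10705 km = 1.0705×10⁷ m.
Semi-major axis a = (r_p + r_a)/2 = 7392.4 km = 7.392×10⁶ m.
Vis-viva: v² = μ(2/r − 1/a) = 4.283×10¹³ × (4.902×10⁻⁷ − 1.353×10⁻⁷) = 1.520×10⁷ m²/s².
v = 3899 m/s.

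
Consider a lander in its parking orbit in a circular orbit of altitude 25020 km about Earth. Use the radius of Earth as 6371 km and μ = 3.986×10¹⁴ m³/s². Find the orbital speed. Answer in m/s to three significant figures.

v ≈ 3560 m/s

r = 6371 + 25020 = 31391 km = 3.1391×10⁷ m.
For a circular orbit v = √(μ/r) = √(3.986×10¹⁴ / 3.139×10⁷) = √(1.270×10⁷) = 3563 m/s.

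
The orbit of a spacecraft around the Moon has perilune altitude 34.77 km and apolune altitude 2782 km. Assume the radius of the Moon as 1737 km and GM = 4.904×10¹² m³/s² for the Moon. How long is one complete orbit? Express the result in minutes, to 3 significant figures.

T ≈ 264 minutes

r_p = 1737 + 34.77 = 1771.8 km = 1.7718×10⁶ m.
r_a = 1737 + 2782 = 4519.0 km = 4.5190×10⁶ m.
Semi-major axis a = (r_p + r_a)/2 = (1771.8 + 4519.0)/2 = 3145.4 km = 3.145×10⁶ m.
By Kepler's third law T = 2π√(a³/μ) = 2π × 2.519×10³ = 1.583×10⁴ s.
= 263.8 minutes.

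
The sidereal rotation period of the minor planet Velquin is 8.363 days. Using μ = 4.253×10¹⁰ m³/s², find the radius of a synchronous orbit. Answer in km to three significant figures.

r_sync ≈ 8250 km

T = 8.363 days = 7.226×10⁵ s.
A synchronous orbit has period T, so by Kepler's third law a = (μT²/4π²)^(1/3).
μT²/4π² = 4.253×10¹⁰ × (7.226×10⁵)² / 39.48 = 5.625×10²⁰ m³.
a = 8.255×10⁶ m = 8254.6 km.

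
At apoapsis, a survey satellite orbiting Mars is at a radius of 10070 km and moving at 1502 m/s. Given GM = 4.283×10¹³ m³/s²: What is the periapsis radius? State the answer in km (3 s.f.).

r_a = 1.007×10⁷ m.
Specific energy ε = v²/2 − μ/r = -3.125×10⁶ J/kg, so a = −μ/(2ε) = 6.852×10⁶ m.
The apsides satisfy r_p + r_a = 2a, so the periapsis radius is 2a − r_a = 3.635×10⁶ m = 3634.6 km.

periapsis radius ≈ 3630 km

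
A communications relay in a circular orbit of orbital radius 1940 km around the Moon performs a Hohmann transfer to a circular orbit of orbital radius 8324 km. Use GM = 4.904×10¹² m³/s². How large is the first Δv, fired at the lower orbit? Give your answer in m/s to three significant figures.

r₁ = 1940 km = 1.940×10⁶ m.
r₂ = 8324 km = 8.324×10⁶ m.
Transfer ellipse a_t = (r₁ + r₂)/2 = 5.132×10⁶ m.
At r₁: circular v_c1 = √(μ/r₁) = 1590 m/s; transfer-perilune v_p = √[μ(2/r₁ − 1/a_t)] = 2025 m/s.
Δv₁ = v_p − v_c1 = 435.0 m/s.

Δv ≈ 435 m/s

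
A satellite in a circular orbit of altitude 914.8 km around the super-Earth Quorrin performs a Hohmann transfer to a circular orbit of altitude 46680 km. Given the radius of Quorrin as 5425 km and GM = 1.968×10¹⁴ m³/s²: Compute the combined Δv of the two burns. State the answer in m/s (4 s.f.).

r₁ = 5425 + 914.8 = 6339.8 km = 6.3398×10⁶ m.
r₂ = 5425 + 46680 = 52105 km = 5.2105×10⁷ m.
Transfer ellipse a_t = (r₁ + r₂)/2 = 2.922×10⁷ m.
At r₁: circular v_c1 = √(μ/r₁) = 5572 m/s; transfer-periapsis v_p = √[μ(2/r₁ − 1/a_t)] = 7440 m/s.
Δv₁ = v_p − v_c1 = 1868 m/s.
At r₂: circular v_c2 = √(μ/r₂) = 1943 m/s; transfer-apoapsis v_a = √[μ(2/r₂ − 1/a_t)] = 905.2 m/s.
Δv₂ = v_c2 − v_a = 1038 m/s.
Total Δv = Δv₁ + Δv₂ = 2906 m/s.

Δv_total ≈ 2906 m/s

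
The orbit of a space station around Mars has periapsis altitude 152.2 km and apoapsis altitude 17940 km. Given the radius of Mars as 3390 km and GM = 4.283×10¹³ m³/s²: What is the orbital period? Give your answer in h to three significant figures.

r_p = 3390 + 152.2 = 3542.2 km = 3.5422×10⁶ m.
r_a = 3390 + 17940 = 21330 km = 2.1330×10⁷ m.
Semi-major axis a = (r_p + r_a)/2 = (3542.2 + 21330)/2 = 12436 km = 1.244×10⁷ m.
By Kepler's third law T = 2π√(a³/μ) = 2π × 6.701×10³ = 4.210×10⁴ s.
= 11.70 h.

T ≈ 11.7 h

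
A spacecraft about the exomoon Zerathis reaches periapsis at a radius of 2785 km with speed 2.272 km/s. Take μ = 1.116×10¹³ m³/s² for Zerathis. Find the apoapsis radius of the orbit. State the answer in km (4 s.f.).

apoapsis radius ≈ 5040 km

r_p = 2.785×10⁶ m.
Specific energy ε = v²/2 − μ/r = -1.426×10⁶ J/kg, so a = −μ/(2ε) = 3.913×10⁶ m.
The apsides satisfy r_p + r_a = 2a, so the apoapsis radius is 2a − r_p = 5.040×10⁶ m = 5040.0 km.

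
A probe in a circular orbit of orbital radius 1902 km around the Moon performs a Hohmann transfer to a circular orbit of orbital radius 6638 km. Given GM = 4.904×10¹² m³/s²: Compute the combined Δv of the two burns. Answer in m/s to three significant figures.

Δv_total ≈ 682 m/s

r₁ = 1902 km = 1.902×10⁶ m.
r₂ = 6638 km = 6.638×10⁶ m.
Transfer ellipse a_t = (r₁ + r₂)/2 = 4.270×10⁶ m.
At r₁: circular v_c1 = √(μ/r₁) = 1606 m/s; transfer-perilune v_p = √[μ(2/r₁ − 1/a_t)] = 2002 m/s.
Δv₁ = v_p − v_c1 = 396.3 m/s.
At r₂: circular v_c2 = √(μ/r₂) = 859.5 m/s; transfer-apolune v_a = √[μ(2/r₂ − 1/a_t)] = 573.7 m/s.
Δv₂ = v_c2 − v_a = 285.9 m/s.
Total Δv = Δv₁ + Δv₂ = 682.2 m/s.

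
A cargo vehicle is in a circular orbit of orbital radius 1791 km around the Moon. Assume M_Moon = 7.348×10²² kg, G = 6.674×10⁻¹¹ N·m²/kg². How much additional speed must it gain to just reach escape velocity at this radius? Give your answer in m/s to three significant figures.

μ = GM = 6.674×10⁻¹¹ × 7.348×10²² = 4.904×10¹² m³/s².
r = 1791 km = 1.791×10⁶ m.
Circular speed v_c = √(μ/r) = 1655 m/s.
Escape speed v_esc = √(2μ/r) = √2 × v_c = 2340 m/s.
Δv = v_esc − v_c = 685.4 m/s.

Δv ≈ 685 m/s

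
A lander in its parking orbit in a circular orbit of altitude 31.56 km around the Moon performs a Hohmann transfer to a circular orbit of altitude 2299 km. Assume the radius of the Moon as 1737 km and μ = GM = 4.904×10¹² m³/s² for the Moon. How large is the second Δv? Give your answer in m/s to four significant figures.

r₁ = 1737 + 31.56 = 1768.6 km = 1.7686×10⁶ m.
r₂ = 1737 + 2299 = 4036.0 km = 4.0360×10⁶ m.
Transfer ellipse a_t = (r₁ + r₂)/2 = 2.902×10⁶ m.
At r₁: circular v_c1 = √(μ/r₁) = 1665 m/s; transfer-perilune v_p = √[μ(2/r₁ − 1/a_t)] = 1964 m/s.
At r₂: circular v_c2 = √(μ/r₂) = 1102 m/s; transfer-apolune v_a = √[μ(2/r₂ − 1/a_t)] = 860.5 m/s.
Δv₂ = v_c2 − v_a = 241.8 m/s.

Δv ≈ 241.8 m/s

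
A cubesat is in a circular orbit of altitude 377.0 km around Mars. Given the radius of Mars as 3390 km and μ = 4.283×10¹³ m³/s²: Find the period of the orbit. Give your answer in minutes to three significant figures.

r = 3390 + 377.0 = 3767.0 km = 3.7670×10⁶ m.
Kepler's third law: T = 2π√(r³/μ) = 2π√((3.767×10⁶)³ / 4.283×10¹³).
r³/μ = 1.248×10⁶ s², so T = 2π × 1.117×10³ = 7.019×10³ s.
Converting: 7.019×10³ s ÷ 60.00 = 117.0 minutes.

T ≈ 117 minutes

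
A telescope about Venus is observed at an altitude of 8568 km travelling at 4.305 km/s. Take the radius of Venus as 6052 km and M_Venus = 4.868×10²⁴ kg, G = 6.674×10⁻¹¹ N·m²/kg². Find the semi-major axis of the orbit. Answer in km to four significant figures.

μ = GM = 6.674×10⁻¹¹ × 4.868×10²⁴ = 3.249×10¹⁴ m³/s².
r = 6052 + 8568 = 14620 km = 1.462×10⁷ m.
Specific orbital energy ε = v²/2 − μ/r = (4305)²/2 − 3.249×10¹⁴/1.462×10⁷ = -1.296×10⁷ J/kg.
Since ε = −μ/(2a), a = −μ/(2ε) = 1.254×10⁷ m = 12538 km.

a ≈ 12540 km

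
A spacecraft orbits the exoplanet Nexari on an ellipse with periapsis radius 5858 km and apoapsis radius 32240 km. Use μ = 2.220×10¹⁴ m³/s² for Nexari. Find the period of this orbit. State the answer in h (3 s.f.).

T ≈ 9.74 h

Semi-major axis a = (r_p + r_a)/2 = (5858.0 + 32240)/2 = 19049 km = 1.905×10⁷ m.
By Kepler's third law T = 2π√(a³/μ) = 2π × 5.580×10³ = 3.506×10⁴ s.
= 9.739 h.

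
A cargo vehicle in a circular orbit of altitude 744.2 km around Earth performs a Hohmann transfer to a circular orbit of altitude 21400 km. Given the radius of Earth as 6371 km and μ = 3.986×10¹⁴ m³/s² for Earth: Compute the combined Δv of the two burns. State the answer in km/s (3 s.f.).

r₁ = 6371 + 744.2 = 7115.2 km = 7.1152×10⁶ m.
r₂ = 6371 + 21400 = 27771 km = 2.7771×10⁷ m.
Transfer ellipse a_t = (r₁ + r₂)/2 = 1.744×10⁷ m.
At r₁: circular v_c1 = √(μ/r₁) = 7485 m/s; transfer-perigee v_p = √[μ(2/r₁ − 1/a_t)] = 9444 m/s.
Δv₁ = v_p − v_c1 = 1959 m/s.
At r₂: circular v_c2 = √(μ/r₂) = 3789 m/s; transfer-apogee v_a = √[μ(2/r₂ − 1/a_t)] = 2420 m/s.
Δv₂ = v_c2 − v_a = 1369 m/s.
Total Δv = Δv₁ + Δv₂ = 3328 m/s = 3.328 km/s.

Δv_total ≈ 3.33 km/s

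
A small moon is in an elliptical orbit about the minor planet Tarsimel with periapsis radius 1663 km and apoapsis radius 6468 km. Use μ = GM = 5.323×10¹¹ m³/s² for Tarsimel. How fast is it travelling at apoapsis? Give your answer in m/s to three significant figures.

Semi-major axis a = (r_p + r_a)/2 = 4065.5 km = 4.066×10⁶ m.
Vis-viva: v² = μ(2/r − 1/a) = 5.323×10¹¹ × (3.092×10⁻⁷ − 2.460×10⁻⁷) = 3.366×10⁴ m²/s².
v = 183.5 m/s.

v ≈ 183 m/s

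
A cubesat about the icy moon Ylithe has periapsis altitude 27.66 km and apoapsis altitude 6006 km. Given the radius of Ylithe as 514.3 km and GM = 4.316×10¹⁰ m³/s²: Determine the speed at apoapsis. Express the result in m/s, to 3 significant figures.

v ≈ 31.9 m/s

r_p = 514.3 + 27.66 = 541.96 km = 5.4196×10⁵ m.
r_a = 514.3 + 6006 = 6520.3 km = 6.5203×10⁶ m.
Semi-major axis a = (r_p + r_a)/2 = 3531.1 km = 3.531×10⁶ m.
Vis-viva: v² = μ(2/r − 1/a) = 4.316×10¹⁰ × (3.067×10⁻⁷ − 2.832×10⁻⁷) = 1.016×10³ m²/s².
v = 31.87 m/s.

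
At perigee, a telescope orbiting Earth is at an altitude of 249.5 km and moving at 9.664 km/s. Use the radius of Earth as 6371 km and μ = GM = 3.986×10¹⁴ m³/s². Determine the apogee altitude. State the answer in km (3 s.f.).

r_p = 6371 + 249.5 = 6620.5 km = 6.620×10⁶ m.
Specific energy ε = v²/2 − μ/r = -1.351×10⁷ J/kg, so a = −μ/(2ε) = 1.475×10⁷ m.
The apsides satisfy r_p + r_a = 2a, so the apogee radius is 2a − r_p = 2.288×10⁷ m = 22883 km.
Apogee altitude = 22883 − 6371 = 16512 km.

apogee altitude ≈ 16500 km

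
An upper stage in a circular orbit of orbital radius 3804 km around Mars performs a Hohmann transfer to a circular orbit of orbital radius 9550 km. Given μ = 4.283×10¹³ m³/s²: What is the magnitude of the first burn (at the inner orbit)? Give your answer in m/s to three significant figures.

Δv ≈ 657 m/s

r₁ = 3804 km = 3.804×10⁶ m.
r₂ = 9550 km = 9.550×10⁶ m.
Transfer ellipse a_t = (r₁ + r₂)/2 = 6.677×10⁶ m.
At r₁: circular v_c1 = √(μ/r₁) = 3355 m/s; transfer-periapsis v_p = √[μ(2/r₁ − 1/a_t)] = 4013 m/s.
Δv₁ = v_p − v_c1 = 657.5 m/s.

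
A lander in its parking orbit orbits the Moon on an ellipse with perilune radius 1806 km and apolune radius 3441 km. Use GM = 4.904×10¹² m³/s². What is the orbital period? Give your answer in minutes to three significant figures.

Semi-major axis a = (r_p + r_a)/2 = (1806.0 + 3441.0)/2 = 2623.5 km = 2.624×10⁶ m.
By Kepler's third law T = 2π√(a³/μ) = 2π × 1.919×10³ = 1.206×10⁴ s.
= 200.9 minutes.

T ≈ 201 minutes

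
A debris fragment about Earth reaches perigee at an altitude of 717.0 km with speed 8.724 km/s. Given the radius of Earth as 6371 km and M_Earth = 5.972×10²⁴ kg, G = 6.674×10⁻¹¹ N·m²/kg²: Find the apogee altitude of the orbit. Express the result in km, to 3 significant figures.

apogee altitude ≈ 8470 km

μ = GM = 6.674×10⁻¹¹ × 5.972×10²⁴ = 3.986×10¹⁴ m³/s².
r_p = 6371 + 717.0 = 7088.0 km = 7.088×10⁶ m.
Specific energy ε = v²/2 − μ/r = -1.818×10⁷ J/kg, so a = −μ/(2ε) = 1.096×10⁷ m.
The apsides satisfy r_p + r_a = 2a, so the apogee radius is 2a − r_p = 1.484×10⁷ m = 14838 km.
Apogee altitude = 14838 − 6371 = 8467.3 km.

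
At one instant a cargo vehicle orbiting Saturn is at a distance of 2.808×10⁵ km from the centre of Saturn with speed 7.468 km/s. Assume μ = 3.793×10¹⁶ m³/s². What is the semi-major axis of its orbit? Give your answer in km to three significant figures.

a ≈ 1.77×10⁵ km

r = 2.808×10⁸ m.
Vis-viva rearranged: 1/a = 2/r − v²/μ = 7.123×10⁻⁹ − 1.470×10⁻⁹ = 5.652×10⁻⁹ m⁻¹.
a = 1.769×10⁸ m = 1.7692×10⁵ km.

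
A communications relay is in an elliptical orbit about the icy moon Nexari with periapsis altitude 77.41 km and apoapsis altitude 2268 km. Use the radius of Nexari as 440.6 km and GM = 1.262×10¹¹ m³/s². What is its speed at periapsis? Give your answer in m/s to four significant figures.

v ≈ 639.6 m/s

r_p = 440.6 + 77.41 = 518.01 km = 5.1801×10⁵ m.
r_a = 440.6 + 2268 = 2708.6 km = 2.7086×10⁶ m.
Semi-major axis a = (r_p + r_a)/2 = 1613.3 km = 1.613×10⁶ m.
Vis-viva: v² = μ(2/r − 1/a) = 1.262×10¹¹ × (3.861×10⁻⁶ − 6.198×10⁻⁷) = 4.090×10⁵ m²/s².
v = 639.6 m/s.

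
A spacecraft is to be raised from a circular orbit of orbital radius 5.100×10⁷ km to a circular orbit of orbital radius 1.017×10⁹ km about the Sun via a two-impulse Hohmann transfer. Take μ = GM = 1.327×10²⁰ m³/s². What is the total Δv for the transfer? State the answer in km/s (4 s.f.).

Δv_total ≈ 27.28 km/s

r₁ = 5.100×10⁷ km = 5.100×10¹⁰ m.
r₂ = 1.017×10⁹ km = 1.017×10¹² m.
Transfer ellipse a_t = (r₁ + r₂)/2 = 5.340×10¹¹ m.
At r₁: circular v_c1 = √(μ/r₁) = 51010 m/s; transfer-perihelion v_p = √[μ(2/r₁ − 1/a_t)] = 70390 m/s.
Δv₁ = v_p − v_c1 = 19390 m/s.
At r₂: circular v_c2 = √(μ/r₂) = 11420 m/s; transfer-aphelion v_a = √[μ(2/r₂ − 1/a_t)] = 3530 m/s.
Δv₂ = v_c2 − v_a = 7893 m/s.
Total Δv = Δv₁ + Δv₂ = 27280 m/s = 27.28 km/s.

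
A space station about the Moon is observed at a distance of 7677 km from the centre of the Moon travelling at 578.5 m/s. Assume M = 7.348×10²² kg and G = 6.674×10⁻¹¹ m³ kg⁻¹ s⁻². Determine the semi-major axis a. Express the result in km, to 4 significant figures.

a ≈ 5201 km

μ = GM = 6.674×10⁻¹¹ × 7.348×10²² = 4.904×10¹² m³/s².
r = 7.677×10⁶ m.
Vis-viva rearranged: 1/a = 2/r − v²/μ = 2.605×10⁻⁷ − 6.824×10⁻⁸ = 1.923×10⁻⁷ m⁻¹.
a = 5.201×10⁶ m = 5200.8 km.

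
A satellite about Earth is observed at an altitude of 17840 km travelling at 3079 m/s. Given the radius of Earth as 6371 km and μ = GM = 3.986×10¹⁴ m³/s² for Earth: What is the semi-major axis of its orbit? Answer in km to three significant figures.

a ≈ 17000 km

r = 6371 + 17840 = 24211 km = 2.421×10⁷ m.
Vis-viva rearranged: 1/a = 2/r − v²/μ = 8.261×10⁻⁸ − 2.378×10⁻⁸ = 5.882×10⁻⁸ m⁻¹.
a = 1.700×10⁷ m = 17000 km.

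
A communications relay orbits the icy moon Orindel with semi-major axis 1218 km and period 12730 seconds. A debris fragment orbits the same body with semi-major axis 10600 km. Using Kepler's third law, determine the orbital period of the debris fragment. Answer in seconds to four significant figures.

T₂ ≈ 3.268×10⁵ seconds

Kepler's third law: T² ∝ a³, so T₂ = T₁ (a₂/a₁)^(3/2).
a₂/a₁ = 8.703, (a₂/a₁)^(3/2) = 25.67.
T₂ = 12730 × 25.67 = 3.268×10⁵ seconds.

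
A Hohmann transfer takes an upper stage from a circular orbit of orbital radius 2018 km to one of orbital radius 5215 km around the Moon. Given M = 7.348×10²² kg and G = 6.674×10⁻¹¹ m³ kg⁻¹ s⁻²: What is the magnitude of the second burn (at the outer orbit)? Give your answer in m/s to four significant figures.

μ = GM = 6.674×10⁻¹¹ × 7.348×10²² = 4.904×10¹² m³/s².
r₁ = 2018 km = 2.018×10⁶ m.
r₂ = 5215 km = 5.215×10⁶ m.
Transfer ellipse a_t = (r₁ + r₂)/2 = 3.616×10⁶ m.
At r₁: circular v_c1 = √(μ/r₁) = 1559 m/s; transfer-perilune v_p = √[μ(2/r₁ − 1/a_t)] = 1872 m/s.
At r₂: circular v_c2 = √(μ/r₂) = 969.7 m/s; transfer-apolune v_a = √[μ(2/r₂ − 1/a_t)] = 724.4 m/s.
Δv₂ = v_c2 − v_a = 245.3 m/s.

Δv ≈ 245.3 m/s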